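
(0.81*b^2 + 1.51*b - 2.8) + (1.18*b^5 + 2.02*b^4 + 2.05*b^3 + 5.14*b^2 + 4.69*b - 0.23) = 1.18*b^5 + 2.02*b^4 + 2.05*b^3 + 5.95*b^2 + 6.2*b - 3.03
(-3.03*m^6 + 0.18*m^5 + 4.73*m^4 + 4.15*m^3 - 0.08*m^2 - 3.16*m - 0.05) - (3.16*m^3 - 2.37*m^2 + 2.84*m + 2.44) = -3.03*m^6 + 0.18*m^5 + 4.73*m^4 + 0.99*m^3 + 2.29*m^2 - 6.0*m - 2.49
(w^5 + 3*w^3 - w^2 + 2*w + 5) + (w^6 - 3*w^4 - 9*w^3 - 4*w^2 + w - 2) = w^6 + w^5 - 3*w^4 - 6*w^3 - 5*w^2 + 3*w + 3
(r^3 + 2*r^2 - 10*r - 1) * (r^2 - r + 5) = r^5 + r^4 - 7*r^3 + 19*r^2 - 49*r - 5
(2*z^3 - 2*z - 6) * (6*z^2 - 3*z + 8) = 12*z^5 - 6*z^4 + 4*z^3 - 30*z^2 + 2*z - 48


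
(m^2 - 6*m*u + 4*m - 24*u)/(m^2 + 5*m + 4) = (m - 6*u)/(m + 1)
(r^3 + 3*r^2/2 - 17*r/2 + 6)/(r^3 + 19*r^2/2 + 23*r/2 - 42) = (r - 1)/(r + 7)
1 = 1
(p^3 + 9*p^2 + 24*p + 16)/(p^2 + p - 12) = (p^2 + 5*p + 4)/(p - 3)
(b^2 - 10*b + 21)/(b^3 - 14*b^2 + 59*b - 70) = (b - 3)/(b^2 - 7*b + 10)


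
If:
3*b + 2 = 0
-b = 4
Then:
No Solution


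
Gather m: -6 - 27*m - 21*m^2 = -21*m^2 - 27*m - 6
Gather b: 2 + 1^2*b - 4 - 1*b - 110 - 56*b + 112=-56*b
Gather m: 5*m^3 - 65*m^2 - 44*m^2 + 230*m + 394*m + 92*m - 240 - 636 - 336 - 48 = 5*m^3 - 109*m^2 + 716*m - 1260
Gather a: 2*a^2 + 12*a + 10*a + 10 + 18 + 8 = 2*a^2 + 22*a + 36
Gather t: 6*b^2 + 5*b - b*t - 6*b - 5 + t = 6*b^2 - b + t*(1 - b) - 5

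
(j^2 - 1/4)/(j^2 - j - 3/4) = (2*j - 1)/(2*j - 3)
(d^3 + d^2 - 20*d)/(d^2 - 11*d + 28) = d*(d + 5)/(d - 7)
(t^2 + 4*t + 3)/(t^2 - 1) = (t + 3)/(t - 1)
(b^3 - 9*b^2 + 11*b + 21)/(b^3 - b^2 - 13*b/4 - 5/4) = 4*(b^2 - 10*b + 21)/(4*b^2 - 8*b - 5)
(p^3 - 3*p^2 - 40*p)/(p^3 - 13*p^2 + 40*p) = (p + 5)/(p - 5)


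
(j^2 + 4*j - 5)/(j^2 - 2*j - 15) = (-j^2 - 4*j + 5)/(-j^2 + 2*j + 15)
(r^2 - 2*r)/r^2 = (r - 2)/r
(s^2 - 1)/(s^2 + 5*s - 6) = (s + 1)/(s + 6)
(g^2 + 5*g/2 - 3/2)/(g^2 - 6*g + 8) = (2*g^2 + 5*g - 3)/(2*(g^2 - 6*g + 8))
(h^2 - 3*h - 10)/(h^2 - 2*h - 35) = (-h^2 + 3*h + 10)/(-h^2 + 2*h + 35)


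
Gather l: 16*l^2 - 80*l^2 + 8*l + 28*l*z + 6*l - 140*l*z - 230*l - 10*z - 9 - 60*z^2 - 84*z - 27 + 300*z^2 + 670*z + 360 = -64*l^2 + l*(-112*z - 216) + 240*z^2 + 576*z + 324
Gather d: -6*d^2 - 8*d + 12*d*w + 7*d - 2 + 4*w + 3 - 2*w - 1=-6*d^2 + d*(12*w - 1) + 2*w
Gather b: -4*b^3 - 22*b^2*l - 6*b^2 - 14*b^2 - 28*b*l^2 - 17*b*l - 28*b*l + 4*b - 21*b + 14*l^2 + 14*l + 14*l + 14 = -4*b^3 + b^2*(-22*l - 20) + b*(-28*l^2 - 45*l - 17) + 14*l^2 + 28*l + 14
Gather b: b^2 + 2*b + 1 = b^2 + 2*b + 1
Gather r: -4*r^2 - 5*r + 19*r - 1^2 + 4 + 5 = -4*r^2 + 14*r + 8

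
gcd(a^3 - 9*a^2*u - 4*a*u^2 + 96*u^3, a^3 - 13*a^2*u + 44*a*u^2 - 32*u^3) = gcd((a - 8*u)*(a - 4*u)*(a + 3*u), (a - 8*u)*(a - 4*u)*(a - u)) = a^2 - 12*a*u + 32*u^2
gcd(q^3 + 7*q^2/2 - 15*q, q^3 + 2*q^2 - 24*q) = q^2 + 6*q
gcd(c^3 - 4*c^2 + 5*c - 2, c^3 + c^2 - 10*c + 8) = c^2 - 3*c + 2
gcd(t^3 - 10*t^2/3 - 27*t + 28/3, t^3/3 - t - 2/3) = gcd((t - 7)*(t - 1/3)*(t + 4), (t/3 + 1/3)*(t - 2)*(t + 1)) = 1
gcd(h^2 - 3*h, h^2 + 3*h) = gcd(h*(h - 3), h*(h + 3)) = h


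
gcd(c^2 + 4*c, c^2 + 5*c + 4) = c + 4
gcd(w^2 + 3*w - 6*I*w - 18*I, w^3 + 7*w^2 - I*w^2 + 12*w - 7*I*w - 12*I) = w + 3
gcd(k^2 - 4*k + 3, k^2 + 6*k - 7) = k - 1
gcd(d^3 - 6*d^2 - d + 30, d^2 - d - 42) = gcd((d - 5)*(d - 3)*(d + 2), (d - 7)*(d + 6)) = 1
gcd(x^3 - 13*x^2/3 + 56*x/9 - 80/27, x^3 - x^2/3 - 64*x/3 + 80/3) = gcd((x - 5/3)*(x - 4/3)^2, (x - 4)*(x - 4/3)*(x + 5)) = x - 4/3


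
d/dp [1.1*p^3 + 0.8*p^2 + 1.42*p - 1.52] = 3.3*p^2 + 1.6*p + 1.42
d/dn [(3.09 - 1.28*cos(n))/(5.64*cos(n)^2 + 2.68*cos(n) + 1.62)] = (-7.2192*cos(n)^2 + 34.8552*cos(n) + 10.3548)*sin(n)/(31.8096*cos(n)^4 + 30.2304*cos(n)^3 + 25.456*cos(n)^2 + 8.6832*cos(n) + 2.6244)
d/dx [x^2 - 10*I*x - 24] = 2*x - 10*I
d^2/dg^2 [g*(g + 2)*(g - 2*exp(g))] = -2*g^2*exp(g) - 12*g*exp(g) + 6*g - 12*exp(g) + 4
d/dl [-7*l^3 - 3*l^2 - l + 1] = -21*l^2 - 6*l - 1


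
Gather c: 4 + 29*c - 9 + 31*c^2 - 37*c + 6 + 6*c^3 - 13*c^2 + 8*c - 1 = 6*c^3 + 18*c^2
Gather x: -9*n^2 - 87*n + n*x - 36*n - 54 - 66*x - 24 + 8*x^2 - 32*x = -9*n^2 - 123*n + 8*x^2 + x*(n - 98) - 78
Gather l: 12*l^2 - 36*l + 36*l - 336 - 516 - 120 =12*l^2 - 972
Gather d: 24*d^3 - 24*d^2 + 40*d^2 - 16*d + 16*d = 24*d^3 + 16*d^2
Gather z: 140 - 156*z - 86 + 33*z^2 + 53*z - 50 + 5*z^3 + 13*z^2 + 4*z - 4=5*z^3 + 46*z^2 - 99*z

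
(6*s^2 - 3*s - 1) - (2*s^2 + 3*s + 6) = 4*s^2 - 6*s - 7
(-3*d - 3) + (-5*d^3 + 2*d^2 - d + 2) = -5*d^3 + 2*d^2 - 4*d - 1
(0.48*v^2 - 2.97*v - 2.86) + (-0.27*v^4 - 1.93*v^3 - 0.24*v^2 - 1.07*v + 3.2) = -0.27*v^4 - 1.93*v^3 + 0.24*v^2 - 4.04*v + 0.34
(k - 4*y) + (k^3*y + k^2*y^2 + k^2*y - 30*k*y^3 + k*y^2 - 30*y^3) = k^3*y + k^2*y^2 + k^2*y - 30*k*y^3 + k*y^2 + k - 30*y^3 - 4*y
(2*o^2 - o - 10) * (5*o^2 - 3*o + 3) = 10*o^4 - 11*o^3 - 41*o^2 + 27*o - 30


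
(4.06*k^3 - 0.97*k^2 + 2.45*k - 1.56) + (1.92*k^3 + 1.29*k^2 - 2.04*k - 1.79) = 5.98*k^3 + 0.32*k^2 + 0.41*k - 3.35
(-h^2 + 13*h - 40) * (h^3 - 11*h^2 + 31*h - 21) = -h^5 + 24*h^4 - 214*h^3 + 864*h^2 - 1513*h + 840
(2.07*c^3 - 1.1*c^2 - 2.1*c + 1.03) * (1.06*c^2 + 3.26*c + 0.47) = 2.1942*c^5 + 5.5822*c^4 - 4.8391*c^3 - 6.2712*c^2 + 2.3708*c + 0.4841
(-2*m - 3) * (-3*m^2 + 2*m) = 6*m^3 + 5*m^2 - 6*m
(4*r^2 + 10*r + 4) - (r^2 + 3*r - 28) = 3*r^2 + 7*r + 32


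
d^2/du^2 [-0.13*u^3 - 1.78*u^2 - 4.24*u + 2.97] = -0.78*u - 3.56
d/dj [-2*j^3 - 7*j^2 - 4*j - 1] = -6*j^2 - 14*j - 4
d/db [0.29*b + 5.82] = 0.290000000000000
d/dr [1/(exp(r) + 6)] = -exp(r)/(exp(r) + 6)^2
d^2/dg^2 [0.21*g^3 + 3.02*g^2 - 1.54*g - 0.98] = 1.26*g + 6.04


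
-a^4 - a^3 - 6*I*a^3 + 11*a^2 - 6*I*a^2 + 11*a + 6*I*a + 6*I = (a + 2*I)*(a + 3*I)*(-I*a + 1)*(-I*a - I)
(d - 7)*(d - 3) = d^2 - 10*d + 21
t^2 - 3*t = t*(t - 3)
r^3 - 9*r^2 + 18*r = r*(r - 6)*(r - 3)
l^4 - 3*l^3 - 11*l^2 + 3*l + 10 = (l - 5)*(l - 1)*(l + 1)*(l + 2)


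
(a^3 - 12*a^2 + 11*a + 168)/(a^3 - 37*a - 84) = (a - 8)/(a + 4)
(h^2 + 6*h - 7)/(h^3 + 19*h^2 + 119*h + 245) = (h - 1)/(h^2 + 12*h + 35)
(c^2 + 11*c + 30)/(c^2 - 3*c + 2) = (c^2 + 11*c + 30)/(c^2 - 3*c + 2)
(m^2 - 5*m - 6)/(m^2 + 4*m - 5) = (m^2 - 5*m - 6)/(m^2 + 4*m - 5)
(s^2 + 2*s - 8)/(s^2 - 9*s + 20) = (s^2 + 2*s - 8)/(s^2 - 9*s + 20)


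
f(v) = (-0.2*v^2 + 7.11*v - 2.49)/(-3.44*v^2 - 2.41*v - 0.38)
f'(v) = (7.11 - 0.4*v)/(-3.44*v^2 - 2.41*v - 0.38) + (6.88*v + 2.41)*(-0.2*v^2 + 7.11*v - 2.49)/(-3.44*v^2 - 2.41*v - 0.38)^2 = (24.9404*v^2 - 16.9792*v - 8.7027)/(11.8336*v^4 + 16.5808*v^3 + 8.4225*v^2 + 1.8316*v + 0.1444)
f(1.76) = -0.62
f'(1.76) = 0.17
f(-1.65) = 2.56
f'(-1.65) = 2.62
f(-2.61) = 1.28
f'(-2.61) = 0.67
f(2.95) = -0.45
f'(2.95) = 0.11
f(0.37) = -0.07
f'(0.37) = -3.81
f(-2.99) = 1.07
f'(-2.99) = 0.46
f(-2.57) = 1.31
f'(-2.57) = 0.70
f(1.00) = -0.71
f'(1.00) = -0.02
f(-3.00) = 1.06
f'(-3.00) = 0.46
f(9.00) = -0.15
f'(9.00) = 0.02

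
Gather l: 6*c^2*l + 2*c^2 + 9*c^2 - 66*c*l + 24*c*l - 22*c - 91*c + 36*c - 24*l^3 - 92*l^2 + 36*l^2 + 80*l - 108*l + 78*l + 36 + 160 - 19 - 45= 11*c^2 - 77*c - 24*l^3 - 56*l^2 + l*(6*c^2 - 42*c + 50) + 132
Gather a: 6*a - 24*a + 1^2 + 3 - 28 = -18*a - 24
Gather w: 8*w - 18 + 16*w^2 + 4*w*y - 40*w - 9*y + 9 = 16*w^2 + w*(4*y - 32) - 9*y - 9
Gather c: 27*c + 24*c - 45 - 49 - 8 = 51*c - 102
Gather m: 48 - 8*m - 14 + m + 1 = 35 - 7*m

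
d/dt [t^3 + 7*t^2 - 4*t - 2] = 3*t^2 + 14*t - 4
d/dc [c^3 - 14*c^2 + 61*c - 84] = 3*c^2 - 28*c + 61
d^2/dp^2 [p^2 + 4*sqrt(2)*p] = 2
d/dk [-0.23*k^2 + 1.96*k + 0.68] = 1.96 - 0.46*k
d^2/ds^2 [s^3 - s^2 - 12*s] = 6*s - 2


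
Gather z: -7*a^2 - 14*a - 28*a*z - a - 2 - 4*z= -7*a^2 - 15*a + z*(-28*a - 4) - 2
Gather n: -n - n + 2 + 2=4 - 2*n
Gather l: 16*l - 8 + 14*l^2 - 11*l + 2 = 14*l^2 + 5*l - 6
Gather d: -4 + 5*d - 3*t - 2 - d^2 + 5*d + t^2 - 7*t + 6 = -d^2 + 10*d + t^2 - 10*t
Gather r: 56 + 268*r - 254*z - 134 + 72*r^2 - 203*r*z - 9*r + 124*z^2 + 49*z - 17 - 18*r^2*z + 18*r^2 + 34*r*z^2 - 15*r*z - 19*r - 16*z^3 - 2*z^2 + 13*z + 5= r^2*(90 - 18*z) + r*(34*z^2 - 218*z + 240) - 16*z^3 + 122*z^2 - 192*z - 90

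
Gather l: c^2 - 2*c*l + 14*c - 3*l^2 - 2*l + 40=c^2 + 14*c - 3*l^2 + l*(-2*c - 2) + 40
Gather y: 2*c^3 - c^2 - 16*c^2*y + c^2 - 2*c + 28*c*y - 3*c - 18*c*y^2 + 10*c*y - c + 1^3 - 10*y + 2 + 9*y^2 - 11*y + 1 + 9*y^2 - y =2*c^3 - 6*c + y^2*(18 - 18*c) + y*(-16*c^2 + 38*c - 22) + 4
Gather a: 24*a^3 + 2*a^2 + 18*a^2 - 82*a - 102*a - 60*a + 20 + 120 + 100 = 24*a^3 + 20*a^2 - 244*a + 240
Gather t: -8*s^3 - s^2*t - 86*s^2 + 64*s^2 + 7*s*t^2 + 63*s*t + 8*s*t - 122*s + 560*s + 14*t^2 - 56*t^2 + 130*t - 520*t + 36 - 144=-8*s^3 - 22*s^2 + 438*s + t^2*(7*s - 42) + t*(-s^2 + 71*s - 390) - 108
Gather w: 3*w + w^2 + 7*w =w^2 + 10*w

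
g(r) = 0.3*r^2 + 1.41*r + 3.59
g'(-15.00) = -7.59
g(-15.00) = 49.94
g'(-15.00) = -7.59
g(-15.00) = 49.94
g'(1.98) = 2.60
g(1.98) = 7.56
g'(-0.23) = 1.27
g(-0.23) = 3.28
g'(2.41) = 2.86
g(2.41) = 8.73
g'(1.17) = 2.11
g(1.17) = 5.65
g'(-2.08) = 0.16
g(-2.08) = 1.96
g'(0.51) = 1.72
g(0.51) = 4.39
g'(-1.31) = 0.62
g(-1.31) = 2.26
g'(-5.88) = -2.12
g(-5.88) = 5.67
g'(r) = 0.6*r + 1.41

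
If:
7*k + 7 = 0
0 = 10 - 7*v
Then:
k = -1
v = 10/7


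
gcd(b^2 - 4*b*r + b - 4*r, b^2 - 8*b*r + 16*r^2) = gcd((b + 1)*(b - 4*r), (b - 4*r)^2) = -b + 4*r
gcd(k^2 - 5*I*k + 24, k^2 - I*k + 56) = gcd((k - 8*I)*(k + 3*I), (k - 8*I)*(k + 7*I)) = k - 8*I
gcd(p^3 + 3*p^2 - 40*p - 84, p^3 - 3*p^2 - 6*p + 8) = p + 2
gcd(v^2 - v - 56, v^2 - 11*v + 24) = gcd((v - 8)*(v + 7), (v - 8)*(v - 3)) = v - 8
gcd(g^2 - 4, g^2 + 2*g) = g + 2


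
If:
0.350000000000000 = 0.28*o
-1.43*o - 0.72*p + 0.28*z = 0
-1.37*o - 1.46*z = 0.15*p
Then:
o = 1.25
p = -2.83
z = -0.88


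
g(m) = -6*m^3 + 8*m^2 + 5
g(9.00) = -3721.00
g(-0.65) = 10.03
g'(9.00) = -1314.00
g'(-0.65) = -18.00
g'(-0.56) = -14.60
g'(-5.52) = -636.79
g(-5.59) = 1303.05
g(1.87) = -6.26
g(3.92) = -233.49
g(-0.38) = 6.48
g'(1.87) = -33.02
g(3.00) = -85.00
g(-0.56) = 8.56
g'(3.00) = -114.00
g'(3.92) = -213.88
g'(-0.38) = -8.68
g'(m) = -18*m^2 + 16*m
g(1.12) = 6.61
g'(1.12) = -4.66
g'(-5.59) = -651.91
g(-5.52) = 1257.94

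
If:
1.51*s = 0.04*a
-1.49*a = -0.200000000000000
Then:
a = 0.13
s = 0.00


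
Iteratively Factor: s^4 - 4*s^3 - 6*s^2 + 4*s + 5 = (s - 1)*(s^3 - 3*s^2 - 9*s - 5) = (s - 1)*(s + 1)*(s^2 - 4*s - 5) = (s - 5)*(s - 1)*(s + 1)*(s + 1)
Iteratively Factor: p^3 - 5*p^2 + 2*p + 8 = (p - 4)*(p^2 - p - 2) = (p - 4)*(p - 2)*(p + 1)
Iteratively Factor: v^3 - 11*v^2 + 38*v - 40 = (v - 4)*(v^2 - 7*v + 10) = (v - 5)*(v - 4)*(v - 2)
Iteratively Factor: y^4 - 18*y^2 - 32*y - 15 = (y + 1)*(y^3 - y^2 - 17*y - 15) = (y + 1)^2*(y^2 - 2*y - 15) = (y + 1)^2*(y + 3)*(y - 5)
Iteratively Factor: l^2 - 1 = (l - 1)*(l + 1)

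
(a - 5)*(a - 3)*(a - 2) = a^3 - 10*a^2 + 31*a - 30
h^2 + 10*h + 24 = (h + 4)*(h + 6)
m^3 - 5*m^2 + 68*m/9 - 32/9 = (m - 8/3)*(m - 4/3)*(m - 1)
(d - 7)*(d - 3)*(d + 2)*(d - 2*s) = d^4 - 2*d^3*s - 8*d^3 + 16*d^2*s + d^2 - 2*d*s + 42*d - 84*s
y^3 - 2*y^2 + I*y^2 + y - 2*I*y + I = (y - 1)^2*(y + I)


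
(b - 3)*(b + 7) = b^2 + 4*b - 21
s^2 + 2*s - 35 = (s - 5)*(s + 7)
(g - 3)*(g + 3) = g^2 - 9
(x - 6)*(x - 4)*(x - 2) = x^3 - 12*x^2 + 44*x - 48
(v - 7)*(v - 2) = v^2 - 9*v + 14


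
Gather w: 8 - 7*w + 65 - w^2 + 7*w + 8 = 81 - w^2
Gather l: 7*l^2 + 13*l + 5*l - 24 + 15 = 7*l^2 + 18*l - 9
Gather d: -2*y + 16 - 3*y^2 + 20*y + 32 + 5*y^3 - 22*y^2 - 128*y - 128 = 5*y^3 - 25*y^2 - 110*y - 80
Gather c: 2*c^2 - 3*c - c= 2*c^2 - 4*c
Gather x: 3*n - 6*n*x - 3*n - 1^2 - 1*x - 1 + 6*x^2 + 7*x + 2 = 6*x^2 + x*(6 - 6*n)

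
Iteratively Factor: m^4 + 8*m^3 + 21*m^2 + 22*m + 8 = (m + 1)*(m^3 + 7*m^2 + 14*m + 8) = (m + 1)*(m + 4)*(m^2 + 3*m + 2) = (m + 1)^2*(m + 4)*(m + 2)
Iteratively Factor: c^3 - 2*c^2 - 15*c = (c + 3)*(c^2 - 5*c) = (c - 5)*(c + 3)*(c)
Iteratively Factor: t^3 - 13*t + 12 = (t - 1)*(t^2 + t - 12) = (t - 3)*(t - 1)*(t + 4)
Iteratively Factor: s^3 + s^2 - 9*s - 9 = (s - 3)*(s^2 + 4*s + 3) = (s - 3)*(s + 3)*(s + 1)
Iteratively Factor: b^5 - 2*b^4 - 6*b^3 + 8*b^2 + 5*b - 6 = (b - 1)*(b^4 - b^3 - 7*b^2 + b + 6) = (b - 1)*(b + 1)*(b^3 - 2*b^2 - 5*b + 6) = (b - 3)*(b - 1)*(b + 1)*(b^2 + b - 2) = (b - 3)*(b - 1)*(b + 1)*(b + 2)*(b - 1)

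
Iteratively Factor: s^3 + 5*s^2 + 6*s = (s + 3)*(s^2 + 2*s) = s*(s + 3)*(s + 2)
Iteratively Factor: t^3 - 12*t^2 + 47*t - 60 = (t - 4)*(t^2 - 8*t + 15) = (t - 4)*(t - 3)*(t - 5)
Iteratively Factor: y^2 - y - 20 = (y + 4)*(y - 5)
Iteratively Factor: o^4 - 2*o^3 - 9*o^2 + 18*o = (o + 3)*(o^3 - 5*o^2 + 6*o) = o*(o + 3)*(o^2 - 5*o + 6) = o*(o - 3)*(o + 3)*(o - 2)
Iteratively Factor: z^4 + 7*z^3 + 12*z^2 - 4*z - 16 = (z + 4)*(z^3 + 3*z^2 - 4) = (z - 1)*(z + 4)*(z^2 + 4*z + 4) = (z - 1)*(z + 2)*(z + 4)*(z + 2)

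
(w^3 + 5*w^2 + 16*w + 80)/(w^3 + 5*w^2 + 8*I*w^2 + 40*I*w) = (w^2 + 16)/(w*(w + 8*I))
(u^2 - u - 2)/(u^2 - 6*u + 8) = (u + 1)/(u - 4)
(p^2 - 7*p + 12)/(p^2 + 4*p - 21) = (p - 4)/(p + 7)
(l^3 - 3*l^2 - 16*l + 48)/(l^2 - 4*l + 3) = (l^2 - 16)/(l - 1)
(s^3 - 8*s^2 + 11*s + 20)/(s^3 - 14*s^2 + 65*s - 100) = (s + 1)/(s - 5)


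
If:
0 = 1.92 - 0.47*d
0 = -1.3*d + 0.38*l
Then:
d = 4.09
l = 13.98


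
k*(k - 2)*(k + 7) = k^3 + 5*k^2 - 14*k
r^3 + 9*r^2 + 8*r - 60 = (r - 2)*(r + 5)*(r + 6)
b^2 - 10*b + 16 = (b - 8)*(b - 2)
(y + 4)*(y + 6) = y^2 + 10*y + 24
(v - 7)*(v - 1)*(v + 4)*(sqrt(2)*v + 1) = sqrt(2)*v^4 - 4*sqrt(2)*v^3 + v^3 - 25*sqrt(2)*v^2 - 4*v^2 - 25*v + 28*sqrt(2)*v + 28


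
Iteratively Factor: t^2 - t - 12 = (t + 3)*(t - 4)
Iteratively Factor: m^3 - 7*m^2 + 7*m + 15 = (m - 3)*(m^2 - 4*m - 5) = (m - 5)*(m - 3)*(m + 1)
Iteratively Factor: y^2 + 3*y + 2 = (y + 1)*(y + 2)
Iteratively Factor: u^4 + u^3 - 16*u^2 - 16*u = (u - 4)*(u^3 + 5*u^2 + 4*u) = (u - 4)*(u + 4)*(u^2 + u) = u*(u - 4)*(u + 4)*(u + 1)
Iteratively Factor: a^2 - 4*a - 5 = (a - 5)*(a + 1)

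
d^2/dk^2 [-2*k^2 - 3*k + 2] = -4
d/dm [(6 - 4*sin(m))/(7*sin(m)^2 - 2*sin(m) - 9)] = 4*(7*sin(m)^2 - 21*sin(m) + 12)*cos(m)/((sin(m) + 1)^2*(7*sin(m) - 9)^2)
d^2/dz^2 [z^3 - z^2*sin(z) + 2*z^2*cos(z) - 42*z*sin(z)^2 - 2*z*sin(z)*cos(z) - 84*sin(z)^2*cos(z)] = z^2*sin(z) - 2*z^2*cos(z) - 8*z*sin(z) + 4*z*sin(2*z) - 4*z*cos(z) - 84*z*cos(2*z) + 6*z - 2*sin(z) - 84*sin(2*z) + 25*cos(z) - 4*cos(2*z) - 189*cos(3*z)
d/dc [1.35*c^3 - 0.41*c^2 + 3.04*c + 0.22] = 4.05*c^2 - 0.82*c + 3.04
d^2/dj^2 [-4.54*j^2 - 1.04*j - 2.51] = -9.08000000000000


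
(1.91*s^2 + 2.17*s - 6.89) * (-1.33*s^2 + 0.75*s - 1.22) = -2.5403*s^4 - 1.4536*s^3 + 8.461*s^2 - 7.8149*s + 8.4058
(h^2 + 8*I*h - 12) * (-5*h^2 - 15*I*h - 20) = -5*h^4 - 55*I*h^3 + 160*h^2 + 20*I*h + 240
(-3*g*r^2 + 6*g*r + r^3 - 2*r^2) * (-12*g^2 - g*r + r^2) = 36*g^3*r^2 - 72*g^3*r - 9*g^2*r^3 + 18*g^2*r^2 - 4*g*r^4 + 8*g*r^3 + r^5 - 2*r^4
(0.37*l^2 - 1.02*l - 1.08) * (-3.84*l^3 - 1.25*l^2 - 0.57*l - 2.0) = -1.4208*l^5 + 3.4543*l^4 + 5.2113*l^3 + 1.1914*l^2 + 2.6556*l + 2.16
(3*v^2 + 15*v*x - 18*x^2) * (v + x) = 3*v^3 + 18*v^2*x - 3*v*x^2 - 18*x^3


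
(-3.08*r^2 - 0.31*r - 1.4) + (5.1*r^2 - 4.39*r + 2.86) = 2.02*r^2 - 4.7*r + 1.46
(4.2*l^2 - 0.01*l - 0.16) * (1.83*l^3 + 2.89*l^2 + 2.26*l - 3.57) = 7.686*l^5 + 12.1197*l^4 + 9.1703*l^3 - 15.479*l^2 - 0.3259*l + 0.5712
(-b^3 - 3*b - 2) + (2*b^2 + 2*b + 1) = -b^3 + 2*b^2 - b - 1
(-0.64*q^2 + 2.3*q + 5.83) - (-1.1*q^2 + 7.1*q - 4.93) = 0.46*q^2 - 4.8*q + 10.76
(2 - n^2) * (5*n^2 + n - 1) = -5*n^4 - n^3 + 11*n^2 + 2*n - 2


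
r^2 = r^2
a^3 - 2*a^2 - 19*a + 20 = (a - 5)*(a - 1)*(a + 4)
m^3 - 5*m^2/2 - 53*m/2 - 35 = (m - 7)*(m + 2)*(m + 5/2)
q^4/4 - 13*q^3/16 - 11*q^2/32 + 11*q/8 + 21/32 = (q/2 + 1/4)*(q/2 + 1/2)*(q - 3)*(q - 7/4)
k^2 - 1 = (k - 1)*(k + 1)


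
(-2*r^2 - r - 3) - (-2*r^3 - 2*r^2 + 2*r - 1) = 2*r^3 - 3*r - 2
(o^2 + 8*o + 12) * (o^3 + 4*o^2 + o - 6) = o^5 + 12*o^4 + 45*o^3 + 50*o^2 - 36*o - 72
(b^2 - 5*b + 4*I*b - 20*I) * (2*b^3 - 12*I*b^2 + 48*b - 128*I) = 2*b^5 - 10*b^4 - 4*I*b^4 + 96*b^3 + 20*I*b^3 - 480*b^2 + 64*I*b^2 + 512*b - 320*I*b - 2560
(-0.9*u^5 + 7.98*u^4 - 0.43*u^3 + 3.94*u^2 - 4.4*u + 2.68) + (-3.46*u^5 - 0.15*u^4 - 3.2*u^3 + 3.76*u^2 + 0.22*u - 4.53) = -4.36*u^5 + 7.83*u^4 - 3.63*u^3 + 7.7*u^2 - 4.18*u - 1.85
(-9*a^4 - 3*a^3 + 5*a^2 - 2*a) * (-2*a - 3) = 18*a^5 + 33*a^4 - a^3 - 11*a^2 + 6*a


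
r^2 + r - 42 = (r - 6)*(r + 7)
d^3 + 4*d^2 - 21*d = d*(d - 3)*(d + 7)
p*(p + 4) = p^2 + 4*p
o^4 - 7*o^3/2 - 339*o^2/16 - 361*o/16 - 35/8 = (o - 7)*(o + 1/4)*(o + 5/4)*(o + 2)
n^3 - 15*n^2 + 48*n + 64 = (n - 8)^2*(n + 1)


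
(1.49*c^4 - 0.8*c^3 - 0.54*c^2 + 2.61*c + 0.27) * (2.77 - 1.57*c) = -2.3393*c^5 + 5.3833*c^4 - 1.3682*c^3 - 5.5935*c^2 + 6.8058*c + 0.7479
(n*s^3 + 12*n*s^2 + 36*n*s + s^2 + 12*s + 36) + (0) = n*s^3 + 12*n*s^2 + 36*n*s + s^2 + 12*s + 36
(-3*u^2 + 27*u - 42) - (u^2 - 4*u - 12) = -4*u^2 + 31*u - 30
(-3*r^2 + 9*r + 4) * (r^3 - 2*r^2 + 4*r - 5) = -3*r^5 + 15*r^4 - 26*r^3 + 43*r^2 - 29*r - 20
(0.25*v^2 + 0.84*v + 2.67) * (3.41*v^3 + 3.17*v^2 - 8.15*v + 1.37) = 0.8525*v^5 + 3.6569*v^4 + 9.73*v^3 + 1.9604*v^2 - 20.6097*v + 3.6579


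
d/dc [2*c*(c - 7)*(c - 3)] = 6*c^2 - 40*c + 42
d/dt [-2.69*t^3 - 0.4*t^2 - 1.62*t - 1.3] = -8.07*t^2 - 0.8*t - 1.62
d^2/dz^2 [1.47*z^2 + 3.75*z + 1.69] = 2.94000000000000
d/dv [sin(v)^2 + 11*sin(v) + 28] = (2*sin(v) + 11)*cos(v)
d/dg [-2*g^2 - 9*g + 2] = -4*g - 9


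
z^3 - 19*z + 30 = (z - 3)*(z - 2)*(z + 5)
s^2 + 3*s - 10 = (s - 2)*(s + 5)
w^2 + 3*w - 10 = (w - 2)*(w + 5)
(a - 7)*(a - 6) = a^2 - 13*a + 42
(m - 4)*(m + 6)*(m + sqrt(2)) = m^3 + sqrt(2)*m^2 + 2*m^2 - 24*m + 2*sqrt(2)*m - 24*sqrt(2)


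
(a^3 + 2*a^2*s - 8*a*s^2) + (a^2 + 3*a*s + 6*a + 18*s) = a^3 + 2*a^2*s + a^2 - 8*a*s^2 + 3*a*s + 6*a + 18*s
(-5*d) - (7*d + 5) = -12*d - 5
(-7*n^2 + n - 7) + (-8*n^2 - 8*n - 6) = -15*n^2 - 7*n - 13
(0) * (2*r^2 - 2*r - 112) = 0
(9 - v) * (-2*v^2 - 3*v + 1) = 2*v^3 - 15*v^2 - 28*v + 9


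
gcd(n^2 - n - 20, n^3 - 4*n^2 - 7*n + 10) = n - 5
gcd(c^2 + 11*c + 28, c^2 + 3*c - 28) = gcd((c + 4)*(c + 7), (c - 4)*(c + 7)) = c + 7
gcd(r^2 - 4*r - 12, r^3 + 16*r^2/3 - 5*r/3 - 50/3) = r + 2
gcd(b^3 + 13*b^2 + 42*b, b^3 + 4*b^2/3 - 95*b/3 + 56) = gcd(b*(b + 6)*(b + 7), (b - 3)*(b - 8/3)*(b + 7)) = b + 7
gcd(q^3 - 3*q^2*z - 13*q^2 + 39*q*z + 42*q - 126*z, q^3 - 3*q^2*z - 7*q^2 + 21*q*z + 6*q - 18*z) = -q^2 + 3*q*z + 6*q - 18*z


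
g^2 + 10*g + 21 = (g + 3)*(g + 7)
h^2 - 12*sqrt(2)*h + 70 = (h - 7*sqrt(2))*(h - 5*sqrt(2))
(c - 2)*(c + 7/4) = c^2 - c/4 - 7/2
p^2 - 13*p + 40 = (p - 8)*(p - 5)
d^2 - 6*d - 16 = (d - 8)*(d + 2)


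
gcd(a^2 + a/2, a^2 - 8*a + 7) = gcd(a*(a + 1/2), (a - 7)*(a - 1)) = 1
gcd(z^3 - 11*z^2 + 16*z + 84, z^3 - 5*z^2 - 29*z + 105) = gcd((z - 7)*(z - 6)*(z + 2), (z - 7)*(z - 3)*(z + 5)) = z - 7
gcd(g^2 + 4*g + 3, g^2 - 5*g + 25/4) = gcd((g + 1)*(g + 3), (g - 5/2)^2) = 1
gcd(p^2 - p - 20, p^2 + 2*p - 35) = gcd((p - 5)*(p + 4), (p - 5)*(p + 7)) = p - 5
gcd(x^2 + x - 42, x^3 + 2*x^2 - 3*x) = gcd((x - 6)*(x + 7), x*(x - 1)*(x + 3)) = 1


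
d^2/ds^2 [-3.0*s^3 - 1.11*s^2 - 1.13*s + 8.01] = -18.0*s - 2.22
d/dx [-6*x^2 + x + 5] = 1 - 12*x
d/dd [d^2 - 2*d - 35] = 2*d - 2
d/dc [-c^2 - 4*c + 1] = -2*c - 4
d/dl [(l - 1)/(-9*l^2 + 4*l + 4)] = (9*l^2 - 18*l + 8)/(81*l^4 - 72*l^3 - 56*l^2 + 32*l + 16)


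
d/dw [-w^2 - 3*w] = -2*w - 3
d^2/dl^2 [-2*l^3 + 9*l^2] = 18 - 12*l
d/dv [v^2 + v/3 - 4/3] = 2*v + 1/3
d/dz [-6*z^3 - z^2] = 2*z*(-9*z - 1)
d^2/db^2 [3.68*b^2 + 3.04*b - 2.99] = 7.36000000000000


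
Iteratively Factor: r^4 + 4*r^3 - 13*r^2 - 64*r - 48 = (r + 4)*(r^3 - 13*r - 12) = (r + 3)*(r + 4)*(r^2 - 3*r - 4) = (r + 1)*(r + 3)*(r + 4)*(r - 4)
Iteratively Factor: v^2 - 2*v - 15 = (v + 3)*(v - 5)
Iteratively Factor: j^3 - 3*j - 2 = (j + 1)*(j^2 - j - 2) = (j - 2)*(j + 1)*(j + 1)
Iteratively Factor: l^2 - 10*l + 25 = (l - 5)*(l - 5)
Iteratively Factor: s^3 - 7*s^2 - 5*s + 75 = (s + 3)*(s^2 - 10*s + 25) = (s - 5)*(s + 3)*(s - 5)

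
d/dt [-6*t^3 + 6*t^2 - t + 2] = -18*t^2 + 12*t - 1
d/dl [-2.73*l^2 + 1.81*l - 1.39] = 1.81 - 5.46*l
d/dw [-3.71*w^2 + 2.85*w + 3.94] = 2.85 - 7.42*w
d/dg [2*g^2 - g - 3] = 4*g - 1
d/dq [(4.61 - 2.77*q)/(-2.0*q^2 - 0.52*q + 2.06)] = (-5.54*q^2 + 18.44*q - 3.309)/(4.0*q^4 + 2.08*q^3 - 7.9696*q^2 - 2.1424*q + 4.2436)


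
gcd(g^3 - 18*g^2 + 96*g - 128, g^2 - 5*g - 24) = g - 8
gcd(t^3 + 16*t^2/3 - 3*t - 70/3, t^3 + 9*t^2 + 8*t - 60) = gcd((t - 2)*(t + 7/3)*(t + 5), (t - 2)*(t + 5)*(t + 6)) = t^2 + 3*t - 10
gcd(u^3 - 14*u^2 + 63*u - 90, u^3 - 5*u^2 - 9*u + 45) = u^2 - 8*u + 15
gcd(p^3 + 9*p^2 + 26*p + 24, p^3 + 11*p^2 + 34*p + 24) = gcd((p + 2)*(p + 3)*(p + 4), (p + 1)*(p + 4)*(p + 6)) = p + 4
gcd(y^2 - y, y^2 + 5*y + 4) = 1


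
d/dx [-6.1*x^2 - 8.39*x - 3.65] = -12.2*x - 8.39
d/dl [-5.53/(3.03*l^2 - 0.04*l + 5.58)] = (33.5118*l - 0.2212)/(3.03*l^2 - 0.04*l + 5.58)^2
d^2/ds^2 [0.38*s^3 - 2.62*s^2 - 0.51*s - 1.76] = 2.28*s - 5.24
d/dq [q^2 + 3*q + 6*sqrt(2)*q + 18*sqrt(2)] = 2*q + 3 + 6*sqrt(2)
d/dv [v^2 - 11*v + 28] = 2*v - 11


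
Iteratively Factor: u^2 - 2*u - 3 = (u - 3)*(u + 1)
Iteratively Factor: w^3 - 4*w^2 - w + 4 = (w - 1)*(w^2 - 3*w - 4) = (w - 4)*(w - 1)*(w + 1)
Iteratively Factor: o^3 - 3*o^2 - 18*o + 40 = (o - 2)*(o^2 - o - 20) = (o - 2)*(o + 4)*(o - 5)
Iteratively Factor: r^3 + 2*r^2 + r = (r + 1)*(r^2 + r) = r*(r + 1)*(r + 1)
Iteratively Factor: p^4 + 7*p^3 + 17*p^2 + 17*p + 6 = (p + 2)*(p^3 + 5*p^2 + 7*p + 3) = (p + 1)*(p + 2)*(p^2 + 4*p + 3) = (p + 1)*(p + 2)*(p + 3)*(p + 1)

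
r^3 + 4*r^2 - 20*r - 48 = (r - 4)*(r + 2)*(r + 6)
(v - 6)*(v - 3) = v^2 - 9*v + 18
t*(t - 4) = t^2 - 4*t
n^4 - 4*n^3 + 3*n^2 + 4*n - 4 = (n - 2)^2*(n - 1)*(n + 1)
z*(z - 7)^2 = z^3 - 14*z^2 + 49*z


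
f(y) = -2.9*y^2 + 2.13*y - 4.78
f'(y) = 2.13 - 5.8*y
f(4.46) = -52.97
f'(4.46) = -23.74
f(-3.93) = -57.94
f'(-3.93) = 24.92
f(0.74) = -4.79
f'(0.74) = -2.16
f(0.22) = -4.45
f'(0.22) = 0.85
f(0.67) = -4.65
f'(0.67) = -1.76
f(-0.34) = -5.84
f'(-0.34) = 4.10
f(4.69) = -58.58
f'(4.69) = -25.07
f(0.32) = -4.40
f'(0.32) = 0.27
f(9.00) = -220.51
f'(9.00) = -50.07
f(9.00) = -220.51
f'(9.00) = -50.07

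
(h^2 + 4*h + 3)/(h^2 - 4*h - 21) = (h + 1)/(h - 7)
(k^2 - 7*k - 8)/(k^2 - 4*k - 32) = (k + 1)/(k + 4)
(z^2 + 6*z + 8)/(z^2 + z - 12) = (z + 2)/(z - 3)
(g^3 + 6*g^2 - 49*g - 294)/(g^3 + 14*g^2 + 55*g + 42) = (g - 7)/(g + 1)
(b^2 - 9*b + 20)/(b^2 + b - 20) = (b - 5)/(b + 5)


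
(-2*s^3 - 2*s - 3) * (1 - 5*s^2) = 10*s^5 + 8*s^3 + 15*s^2 - 2*s - 3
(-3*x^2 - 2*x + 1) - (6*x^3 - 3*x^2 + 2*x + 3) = -6*x^3 - 4*x - 2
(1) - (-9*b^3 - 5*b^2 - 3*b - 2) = 9*b^3 + 5*b^2 + 3*b + 3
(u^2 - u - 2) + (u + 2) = u^2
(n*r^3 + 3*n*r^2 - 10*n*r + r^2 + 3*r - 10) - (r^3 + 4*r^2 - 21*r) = n*r^3 + 3*n*r^2 - 10*n*r - r^3 - 3*r^2 + 24*r - 10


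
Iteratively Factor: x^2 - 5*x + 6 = (x - 3)*(x - 2)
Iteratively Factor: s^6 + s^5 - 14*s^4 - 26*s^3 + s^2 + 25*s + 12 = (s + 1)*(s^5 - 14*s^3 - 12*s^2 + 13*s + 12) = (s + 1)^2*(s^4 - s^3 - 13*s^2 + s + 12) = (s - 4)*(s + 1)^2*(s^3 + 3*s^2 - s - 3) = (s - 4)*(s + 1)^3*(s^2 + 2*s - 3) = (s - 4)*(s + 1)^3*(s + 3)*(s - 1)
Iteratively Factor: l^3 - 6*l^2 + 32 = (l - 4)*(l^2 - 2*l - 8) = (l - 4)*(l + 2)*(l - 4)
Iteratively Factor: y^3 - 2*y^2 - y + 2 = (y + 1)*(y^2 - 3*y + 2) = (y - 1)*(y + 1)*(y - 2)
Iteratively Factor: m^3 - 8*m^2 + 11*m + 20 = (m - 5)*(m^2 - 3*m - 4) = (m - 5)*(m - 4)*(m + 1)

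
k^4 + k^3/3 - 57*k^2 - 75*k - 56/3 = (k - 8)*(k + 1/3)*(k + 1)*(k + 7)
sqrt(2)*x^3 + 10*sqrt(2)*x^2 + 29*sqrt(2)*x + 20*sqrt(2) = (x + 4)*(x + 5)*(sqrt(2)*x + sqrt(2))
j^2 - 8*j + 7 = (j - 7)*(j - 1)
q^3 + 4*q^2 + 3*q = q*(q + 1)*(q + 3)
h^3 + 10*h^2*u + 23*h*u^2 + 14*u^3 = (h + u)*(h + 2*u)*(h + 7*u)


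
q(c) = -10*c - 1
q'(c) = -10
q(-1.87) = 17.70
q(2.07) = -21.70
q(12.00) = -121.00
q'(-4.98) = -10.00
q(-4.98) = 48.80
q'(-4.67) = -10.00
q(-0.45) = 3.50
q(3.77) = -38.70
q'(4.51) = -10.00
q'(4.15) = -10.00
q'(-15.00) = -10.00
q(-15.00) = 149.00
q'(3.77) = -10.00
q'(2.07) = -10.00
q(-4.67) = 45.70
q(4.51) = -46.10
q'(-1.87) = -10.00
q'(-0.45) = -10.00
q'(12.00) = -10.00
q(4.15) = -42.50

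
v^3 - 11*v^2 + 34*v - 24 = (v - 6)*(v - 4)*(v - 1)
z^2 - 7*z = z*(z - 7)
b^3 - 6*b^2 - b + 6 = (b - 6)*(b - 1)*(b + 1)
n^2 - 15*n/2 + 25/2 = (n - 5)*(n - 5/2)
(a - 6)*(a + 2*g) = a^2 + 2*a*g - 6*a - 12*g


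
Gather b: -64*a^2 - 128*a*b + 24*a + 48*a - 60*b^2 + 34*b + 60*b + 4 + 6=-64*a^2 + 72*a - 60*b^2 + b*(94 - 128*a) + 10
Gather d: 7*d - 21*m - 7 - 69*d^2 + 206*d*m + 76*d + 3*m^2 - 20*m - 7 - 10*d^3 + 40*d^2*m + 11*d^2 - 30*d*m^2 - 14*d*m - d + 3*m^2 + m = -10*d^3 + d^2*(40*m - 58) + d*(-30*m^2 + 192*m + 82) + 6*m^2 - 40*m - 14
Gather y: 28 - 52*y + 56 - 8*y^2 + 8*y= -8*y^2 - 44*y + 84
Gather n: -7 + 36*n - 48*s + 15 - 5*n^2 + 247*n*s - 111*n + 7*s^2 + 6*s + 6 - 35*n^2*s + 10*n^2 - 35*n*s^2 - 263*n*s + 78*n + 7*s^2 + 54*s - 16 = n^2*(5 - 35*s) + n*(-35*s^2 - 16*s + 3) + 14*s^2 + 12*s - 2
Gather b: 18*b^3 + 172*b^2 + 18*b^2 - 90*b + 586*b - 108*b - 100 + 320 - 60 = 18*b^3 + 190*b^2 + 388*b + 160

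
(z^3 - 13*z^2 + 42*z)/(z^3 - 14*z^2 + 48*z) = (z - 7)/(z - 8)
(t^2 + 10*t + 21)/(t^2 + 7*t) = (t + 3)/t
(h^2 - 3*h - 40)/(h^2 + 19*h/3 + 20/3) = 3*(h - 8)/(3*h + 4)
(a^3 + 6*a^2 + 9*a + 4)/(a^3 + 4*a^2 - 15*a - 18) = (a^2 + 5*a + 4)/(a^2 + 3*a - 18)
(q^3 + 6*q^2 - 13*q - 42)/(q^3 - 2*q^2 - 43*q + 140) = (q^2 - q - 6)/(q^2 - 9*q + 20)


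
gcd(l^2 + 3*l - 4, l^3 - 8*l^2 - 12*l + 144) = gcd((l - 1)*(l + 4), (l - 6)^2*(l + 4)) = l + 4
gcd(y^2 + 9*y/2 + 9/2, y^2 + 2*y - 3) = y + 3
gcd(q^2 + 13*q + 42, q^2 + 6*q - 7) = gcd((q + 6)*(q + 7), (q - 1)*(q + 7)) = q + 7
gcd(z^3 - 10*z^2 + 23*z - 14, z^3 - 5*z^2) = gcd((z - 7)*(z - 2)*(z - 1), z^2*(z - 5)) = 1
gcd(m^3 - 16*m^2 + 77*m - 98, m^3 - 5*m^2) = 1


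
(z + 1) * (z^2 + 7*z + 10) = z^3 + 8*z^2 + 17*z + 10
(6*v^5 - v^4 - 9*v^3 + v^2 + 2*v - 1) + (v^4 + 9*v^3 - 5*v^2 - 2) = 6*v^5 - 4*v^2 + 2*v - 3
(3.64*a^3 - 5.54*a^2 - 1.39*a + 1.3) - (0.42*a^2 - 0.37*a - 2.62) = 3.64*a^3 - 5.96*a^2 - 1.02*a + 3.92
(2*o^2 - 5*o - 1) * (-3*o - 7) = -6*o^3 + o^2 + 38*o + 7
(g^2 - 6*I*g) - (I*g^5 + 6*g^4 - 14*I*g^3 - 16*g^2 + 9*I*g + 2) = -I*g^5 - 6*g^4 + 14*I*g^3 + 17*g^2 - 15*I*g - 2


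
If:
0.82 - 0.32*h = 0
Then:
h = 2.56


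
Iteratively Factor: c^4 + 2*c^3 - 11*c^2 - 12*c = (c - 3)*(c^3 + 5*c^2 + 4*c) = (c - 3)*(c + 4)*(c^2 + c) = (c - 3)*(c + 1)*(c + 4)*(c)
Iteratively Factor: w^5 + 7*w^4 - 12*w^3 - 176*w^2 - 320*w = (w + 4)*(w^4 + 3*w^3 - 24*w^2 - 80*w) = (w + 4)^2*(w^3 - w^2 - 20*w) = (w - 5)*(w + 4)^2*(w^2 + 4*w) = (w - 5)*(w + 4)^3*(w)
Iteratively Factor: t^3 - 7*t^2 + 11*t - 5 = (t - 1)*(t^2 - 6*t + 5) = (t - 1)^2*(t - 5)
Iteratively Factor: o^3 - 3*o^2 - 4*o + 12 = (o - 3)*(o^2 - 4) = (o - 3)*(o - 2)*(o + 2)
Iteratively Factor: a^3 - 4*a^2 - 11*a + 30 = (a - 2)*(a^2 - 2*a - 15) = (a - 2)*(a + 3)*(a - 5)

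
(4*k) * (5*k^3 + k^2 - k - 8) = 20*k^4 + 4*k^3 - 4*k^2 - 32*k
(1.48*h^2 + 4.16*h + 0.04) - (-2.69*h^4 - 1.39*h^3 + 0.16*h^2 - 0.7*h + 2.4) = 2.69*h^4 + 1.39*h^3 + 1.32*h^2 + 4.86*h - 2.36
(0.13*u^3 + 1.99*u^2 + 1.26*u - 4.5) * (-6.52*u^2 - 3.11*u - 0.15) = -0.8476*u^5 - 13.3791*u^4 - 14.4236*u^3 + 25.1229*u^2 + 13.806*u + 0.675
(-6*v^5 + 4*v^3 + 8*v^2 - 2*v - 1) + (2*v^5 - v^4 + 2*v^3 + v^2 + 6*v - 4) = -4*v^5 - v^4 + 6*v^3 + 9*v^2 + 4*v - 5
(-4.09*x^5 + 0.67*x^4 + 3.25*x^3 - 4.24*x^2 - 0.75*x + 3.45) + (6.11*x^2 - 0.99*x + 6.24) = -4.09*x^5 + 0.67*x^4 + 3.25*x^3 + 1.87*x^2 - 1.74*x + 9.69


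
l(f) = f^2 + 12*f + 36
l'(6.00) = 24.00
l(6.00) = 144.00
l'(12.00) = 36.00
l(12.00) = 324.00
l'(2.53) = 17.06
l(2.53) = 72.76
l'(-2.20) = 7.60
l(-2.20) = 14.44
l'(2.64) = 17.28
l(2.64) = 74.65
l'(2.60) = 17.20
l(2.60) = 73.96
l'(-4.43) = 3.14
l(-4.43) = 2.46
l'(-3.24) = 5.52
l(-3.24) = 7.62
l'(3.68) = 19.36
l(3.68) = 93.70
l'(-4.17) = 3.66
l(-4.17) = 3.35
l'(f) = 2*f + 12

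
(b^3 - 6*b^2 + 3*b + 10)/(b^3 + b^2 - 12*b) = (b^3 - 6*b^2 + 3*b + 10)/(b*(b^2 + b - 12))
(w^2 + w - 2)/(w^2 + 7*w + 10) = (w - 1)/(w + 5)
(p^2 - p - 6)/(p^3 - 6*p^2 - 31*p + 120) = (p + 2)/(p^2 - 3*p - 40)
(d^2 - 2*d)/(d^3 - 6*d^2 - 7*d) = (2 - d)/(-d^2 + 6*d + 7)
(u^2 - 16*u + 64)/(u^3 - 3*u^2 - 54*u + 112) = (u - 8)/(u^2 + 5*u - 14)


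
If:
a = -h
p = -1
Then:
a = -h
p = -1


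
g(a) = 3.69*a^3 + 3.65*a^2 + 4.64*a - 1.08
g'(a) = 11.07*a^2 + 7.3*a + 4.64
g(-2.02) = -25.97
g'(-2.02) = 35.06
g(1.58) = 29.92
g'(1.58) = 43.81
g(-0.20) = -1.89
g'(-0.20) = 3.62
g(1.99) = 51.69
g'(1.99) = 63.01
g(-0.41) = -2.62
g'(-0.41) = 3.51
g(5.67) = 815.20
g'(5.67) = 401.92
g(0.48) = 2.40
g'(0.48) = 10.69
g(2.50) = 90.99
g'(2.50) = 92.08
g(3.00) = 145.32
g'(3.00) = 126.17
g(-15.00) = -11703.18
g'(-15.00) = 2385.89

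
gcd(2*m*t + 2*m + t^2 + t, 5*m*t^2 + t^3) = 1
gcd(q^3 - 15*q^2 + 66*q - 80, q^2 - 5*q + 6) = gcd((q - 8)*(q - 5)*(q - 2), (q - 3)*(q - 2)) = q - 2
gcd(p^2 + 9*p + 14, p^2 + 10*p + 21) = p + 7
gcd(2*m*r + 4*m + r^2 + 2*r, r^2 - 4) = r + 2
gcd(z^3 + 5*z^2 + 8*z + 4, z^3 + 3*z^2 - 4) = z^2 + 4*z + 4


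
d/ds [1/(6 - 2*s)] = 1/(2*(s - 3)^2)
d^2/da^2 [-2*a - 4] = 0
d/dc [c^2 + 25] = 2*c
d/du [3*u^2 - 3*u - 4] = 6*u - 3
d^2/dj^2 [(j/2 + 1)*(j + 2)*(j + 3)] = 3*j + 7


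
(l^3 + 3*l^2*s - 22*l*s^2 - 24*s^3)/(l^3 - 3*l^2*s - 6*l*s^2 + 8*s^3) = (-l^2 - 7*l*s - 6*s^2)/(-l^2 - l*s + 2*s^2)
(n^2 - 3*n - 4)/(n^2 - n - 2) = (n - 4)/(n - 2)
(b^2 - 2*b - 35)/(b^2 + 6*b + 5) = (b - 7)/(b + 1)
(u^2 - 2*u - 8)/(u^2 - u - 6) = (u - 4)/(u - 3)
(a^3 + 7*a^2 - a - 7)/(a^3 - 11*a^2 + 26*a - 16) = (a^2 + 8*a + 7)/(a^2 - 10*a + 16)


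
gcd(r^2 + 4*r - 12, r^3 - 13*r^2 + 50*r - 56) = r - 2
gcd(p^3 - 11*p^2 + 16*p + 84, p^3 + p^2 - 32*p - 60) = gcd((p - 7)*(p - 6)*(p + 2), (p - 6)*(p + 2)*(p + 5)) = p^2 - 4*p - 12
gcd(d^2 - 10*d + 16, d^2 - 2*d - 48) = d - 8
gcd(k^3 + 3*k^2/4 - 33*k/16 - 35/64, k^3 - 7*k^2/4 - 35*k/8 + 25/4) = k - 5/4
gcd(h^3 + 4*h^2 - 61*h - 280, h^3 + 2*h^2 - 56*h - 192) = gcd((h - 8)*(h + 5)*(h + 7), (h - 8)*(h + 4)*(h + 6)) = h - 8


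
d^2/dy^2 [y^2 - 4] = 2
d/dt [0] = 0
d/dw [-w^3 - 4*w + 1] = -3*w^2 - 4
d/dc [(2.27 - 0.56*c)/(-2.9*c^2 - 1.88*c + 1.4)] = (-1.624*c^2 + 13.166*c + 3.4836)/(8.41*c^4 + 10.904*c^3 - 4.5856*c^2 - 5.264*c + 1.96)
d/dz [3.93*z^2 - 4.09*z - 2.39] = 7.86*z - 4.09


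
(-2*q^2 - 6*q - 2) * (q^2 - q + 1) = -2*q^4 - 4*q^3 + 2*q^2 - 4*q - 2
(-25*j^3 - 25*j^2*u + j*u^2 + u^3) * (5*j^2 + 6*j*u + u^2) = -125*j^5 - 275*j^4*u - 170*j^3*u^2 - 14*j^2*u^3 + 7*j*u^4 + u^5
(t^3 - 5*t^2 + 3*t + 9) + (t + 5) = t^3 - 5*t^2 + 4*t + 14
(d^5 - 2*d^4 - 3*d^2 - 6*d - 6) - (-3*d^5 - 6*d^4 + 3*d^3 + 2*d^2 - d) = 4*d^5 + 4*d^4 - 3*d^3 - 5*d^2 - 5*d - 6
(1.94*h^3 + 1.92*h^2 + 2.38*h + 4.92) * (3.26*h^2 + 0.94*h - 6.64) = 6.3244*h^5 + 8.0828*h^4 - 3.318*h^3 + 5.5276*h^2 - 11.1784*h - 32.6688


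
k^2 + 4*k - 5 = (k - 1)*(k + 5)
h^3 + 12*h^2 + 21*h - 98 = (h - 2)*(h + 7)^2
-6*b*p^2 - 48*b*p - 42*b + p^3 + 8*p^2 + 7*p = (-6*b + p)*(p + 1)*(p + 7)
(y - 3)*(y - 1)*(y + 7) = y^3 + 3*y^2 - 25*y + 21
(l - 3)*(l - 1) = l^2 - 4*l + 3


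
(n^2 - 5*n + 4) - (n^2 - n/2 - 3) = 7 - 9*n/2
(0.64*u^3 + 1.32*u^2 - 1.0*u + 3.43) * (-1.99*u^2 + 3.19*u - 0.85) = -1.2736*u^5 - 0.5852*u^4 + 5.6568*u^3 - 11.1377*u^2 + 11.7917*u - 2.9155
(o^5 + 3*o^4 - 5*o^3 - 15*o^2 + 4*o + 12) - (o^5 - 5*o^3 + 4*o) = 3*o^4 - 15*o^2 + 12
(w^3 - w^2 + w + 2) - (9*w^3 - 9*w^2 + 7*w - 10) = -8*w^3 + 8*w^2 - 6*w + 12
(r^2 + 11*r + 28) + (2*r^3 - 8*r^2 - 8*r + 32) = 2*r^3 - 7*r^2 + 3*r + 60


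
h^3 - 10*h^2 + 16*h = h*(h - 8)*(h - 2)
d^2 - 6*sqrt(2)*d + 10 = (d - 5*sqrt(2))*(d - sqrt(2))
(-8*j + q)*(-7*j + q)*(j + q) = 56*j^3 + 41*j^2*q - 14*j*q^2 + q^3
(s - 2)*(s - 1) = s^2 - 3*s + 2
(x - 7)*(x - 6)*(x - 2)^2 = x^4 - 17*x^3 + 98*x^2 - 220*x + 168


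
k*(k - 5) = k^2 - 5*k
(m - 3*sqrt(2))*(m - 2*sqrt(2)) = m^2 - 5*sqrt(2)*m + 12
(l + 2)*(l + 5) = l^2 + 7*l + 10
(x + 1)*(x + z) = x^2 + x*z + x + z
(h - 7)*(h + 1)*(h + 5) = h^3 - h^2 - 37*h - 35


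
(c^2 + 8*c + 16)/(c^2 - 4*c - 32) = (c + 4)/(c - 8)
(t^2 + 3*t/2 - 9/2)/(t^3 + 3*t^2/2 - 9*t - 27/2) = (2*t - 3)/(2*t^2 - 3*t - 9)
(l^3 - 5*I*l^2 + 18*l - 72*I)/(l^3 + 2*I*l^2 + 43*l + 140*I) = (l^2 - 9*I*l - 18)/(l^2 - 2*I*l + 35)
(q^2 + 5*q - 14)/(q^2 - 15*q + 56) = (q^2 + 5*q - 14)/(q^2 - 15*q + 56)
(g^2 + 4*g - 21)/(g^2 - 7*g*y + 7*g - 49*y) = (3 - g)/(-g + 7*y)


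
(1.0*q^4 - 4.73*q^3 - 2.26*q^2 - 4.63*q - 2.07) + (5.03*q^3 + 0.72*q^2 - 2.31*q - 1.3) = 1.0*q^4 + 0.3*q^3 - 1.54*q^2 - 6.94*q - 3.37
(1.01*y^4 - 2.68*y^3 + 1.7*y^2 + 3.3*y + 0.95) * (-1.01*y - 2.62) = -1.0201*y^5 + 0.0606*y^4 + 5.3046*y^3 - 7.787*y^2 - 9.6055*y - 2.489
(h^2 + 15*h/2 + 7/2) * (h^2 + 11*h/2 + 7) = h^4 + 13*h^3 + 207*h^2/4 + 287*h/4 + 49/2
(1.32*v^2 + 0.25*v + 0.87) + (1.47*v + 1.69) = 1.32*v^2 + 1.72*v + 2.56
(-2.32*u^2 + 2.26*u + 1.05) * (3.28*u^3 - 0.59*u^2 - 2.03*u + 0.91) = -7.6096*u^5 + 8.7816*u^4 + 6.8202*u^3 - 7.3185*u^2 - 0.0749*u + 0.9555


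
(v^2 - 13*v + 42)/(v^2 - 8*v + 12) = (v - 7)/(v - 2)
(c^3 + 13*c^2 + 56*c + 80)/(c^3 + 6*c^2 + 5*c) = (c^2 + 8*c + 16)/(c*(c + 1))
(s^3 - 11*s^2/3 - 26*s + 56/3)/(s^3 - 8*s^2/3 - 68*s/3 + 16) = (s - 7)/(s - 6)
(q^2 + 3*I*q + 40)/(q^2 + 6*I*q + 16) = (q - 5*I)/(q - 2*I)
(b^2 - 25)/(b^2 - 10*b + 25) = (b + 5)/(b - 5)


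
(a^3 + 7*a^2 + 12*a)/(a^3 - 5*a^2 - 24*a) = (a + 4)/(a - 8)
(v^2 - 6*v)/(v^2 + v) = (v - 6)/(v + 1)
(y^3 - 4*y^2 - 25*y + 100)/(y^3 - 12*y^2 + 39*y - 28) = (y^2 - 25)/(y^2 - 8*y + 7)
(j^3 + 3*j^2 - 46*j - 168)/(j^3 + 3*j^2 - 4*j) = (j^2 - j - 42)/(j*(j - 1))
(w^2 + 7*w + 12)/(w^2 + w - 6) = (w + 4)/(w - 2)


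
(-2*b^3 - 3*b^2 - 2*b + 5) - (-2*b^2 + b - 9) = -2*b^3 - b^2 - 3*b + 14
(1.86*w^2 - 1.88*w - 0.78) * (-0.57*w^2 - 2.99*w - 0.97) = -1.0602*w^4 - 4.4898*w^3 + 4.2616*w^2 + 4.1558*w + 0.7566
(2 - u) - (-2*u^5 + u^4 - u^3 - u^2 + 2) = 2*u^5 - u^4 + u^3 + u^2 - u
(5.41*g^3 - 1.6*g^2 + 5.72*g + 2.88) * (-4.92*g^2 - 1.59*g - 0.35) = -26.6172*g^5 - 0.729900000000001*g^4 - 27.4919*g^3 - 22.7044*g^2 - 6.5812*g - 1.008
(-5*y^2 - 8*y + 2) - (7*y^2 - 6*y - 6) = -12*y^2 - 2*y + 8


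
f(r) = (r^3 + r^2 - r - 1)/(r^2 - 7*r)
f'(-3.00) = 0.44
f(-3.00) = -0.53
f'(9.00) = -12.72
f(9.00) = 44.44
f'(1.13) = -0.70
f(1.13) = -0.09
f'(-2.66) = 0.39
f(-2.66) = -0.39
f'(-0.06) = -39.78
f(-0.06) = -2.21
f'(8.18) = -38.40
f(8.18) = 62.69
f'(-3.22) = 0.46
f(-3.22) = -0.63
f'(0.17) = -5.12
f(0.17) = 0.98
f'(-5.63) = 0.65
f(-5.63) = -2.00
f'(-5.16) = 0.62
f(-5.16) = -1.70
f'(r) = (7 - 2*r)*(r^3 + r^2 - r - 1)/(r^2 - 7*r)^2 + (3*r^2 + 2*r - 1)/(r^2 - 7*r)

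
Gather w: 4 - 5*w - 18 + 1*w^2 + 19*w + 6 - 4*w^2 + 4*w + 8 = -3*w^2 + 18*w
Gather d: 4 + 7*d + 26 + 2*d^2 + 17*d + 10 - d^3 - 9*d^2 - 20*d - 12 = -d^3 - 7*d^2 + 4*d + 28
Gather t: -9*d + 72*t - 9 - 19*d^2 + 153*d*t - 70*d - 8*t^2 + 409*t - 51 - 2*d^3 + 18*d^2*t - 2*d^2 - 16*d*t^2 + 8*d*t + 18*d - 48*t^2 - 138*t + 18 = -2*d^3 - 21*d^2 - 61*d + t^2*(-16*d - 56) + t*(18*d^2 + 161*d + 343) - 42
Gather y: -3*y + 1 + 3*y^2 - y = 3*y^2 - 4*y + 1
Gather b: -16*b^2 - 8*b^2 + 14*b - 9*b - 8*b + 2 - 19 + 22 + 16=-24*b^2 - 3*b + 21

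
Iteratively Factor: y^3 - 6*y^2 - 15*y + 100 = (y - 5)*(y^2 - y - 20) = (y - 5)*(y + 4)*(y - 5)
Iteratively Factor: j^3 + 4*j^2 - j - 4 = (j - 1)*(j^2 + 5*j + 4) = (j - 1)*(j + 1)*(j + 4)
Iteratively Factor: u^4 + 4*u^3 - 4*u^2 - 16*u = (u - 2)*(u^3 + 6*u^2 + 8*u) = u*(u - 2)*(u^2 + 6*u + 8) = u*(u - 2)*(u + 2)*(u + 4)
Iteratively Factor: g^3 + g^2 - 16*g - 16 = (g - 4)*(g^2 + 5*g + 4) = (g - 4)*(g + 4)*(g + 1)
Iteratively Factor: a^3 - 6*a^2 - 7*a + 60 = (a + 3)*(a^2 - 9*a + 20) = (a - 5)*(a + 3)*(a - 4)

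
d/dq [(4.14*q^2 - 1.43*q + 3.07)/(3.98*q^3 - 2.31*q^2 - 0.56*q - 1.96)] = (-16.4772*q^4 + 11.3828*q^3 - 42.2775*q^2 - 2.0454*q + 4.522)/(15.8404*q^6 - 18.3876*q^5 + 0.8785*q^4 - 13.0144*q^3 + 9.3688*q^2 + 2.1952*q + 3.8416)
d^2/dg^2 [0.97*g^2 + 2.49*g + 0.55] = 1.94000000000000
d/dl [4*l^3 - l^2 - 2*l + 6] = 12*l^2 - 2*l - 2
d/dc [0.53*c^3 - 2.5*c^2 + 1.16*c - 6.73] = 1.59*c^2 - 5.0*c + 1.16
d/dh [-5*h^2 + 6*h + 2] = 6 - 10*h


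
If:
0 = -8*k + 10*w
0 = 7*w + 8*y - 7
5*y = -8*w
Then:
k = -175/116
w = -35/29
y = 56/29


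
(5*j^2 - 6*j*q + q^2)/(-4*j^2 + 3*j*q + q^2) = (-5*j + q)/(4*j + q)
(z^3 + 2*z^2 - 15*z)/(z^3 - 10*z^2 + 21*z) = (z + 5)/(z - 7)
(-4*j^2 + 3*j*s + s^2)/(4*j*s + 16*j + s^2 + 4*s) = (-j + s)/(s + 4)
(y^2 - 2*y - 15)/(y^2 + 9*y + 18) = (y - 5)/(y + 6)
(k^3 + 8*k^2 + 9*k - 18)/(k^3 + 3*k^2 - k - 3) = (k + 6)/(k + 1)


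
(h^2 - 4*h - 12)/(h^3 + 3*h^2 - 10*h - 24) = (h - 6)/(h^2 + h - 12)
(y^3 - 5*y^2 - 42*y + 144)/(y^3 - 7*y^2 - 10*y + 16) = (y^2 + 3*y - 18)/(y^2 + y - 2)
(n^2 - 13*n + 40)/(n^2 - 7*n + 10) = (n - 8)/(n - 2)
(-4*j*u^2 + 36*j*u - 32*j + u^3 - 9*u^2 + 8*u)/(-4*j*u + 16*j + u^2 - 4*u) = (u^2 - 9*u + 8)/(u - 4)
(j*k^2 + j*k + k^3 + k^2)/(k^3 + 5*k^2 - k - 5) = k*(j + k)/(k^2 + 4*k - 5)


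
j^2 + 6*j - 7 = (j - 1)*(j + 7)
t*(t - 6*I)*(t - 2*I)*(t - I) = t^4 - 9*I*t^3 - 20*t^2 + 12*I*t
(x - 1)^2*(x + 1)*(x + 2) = x^4 + x^3 - 3*x^2 - x + 2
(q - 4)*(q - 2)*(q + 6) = q^3 - 28*q + 48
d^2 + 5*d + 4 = (d + 1)*(d + 4)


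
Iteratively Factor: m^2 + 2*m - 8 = (m - 2)*(m + 4)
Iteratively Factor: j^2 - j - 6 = (j + 2)*(j - 3)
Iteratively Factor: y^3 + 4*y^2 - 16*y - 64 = (y + 4)*(y^2 - 16) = (y + 4)^2*(y - 4)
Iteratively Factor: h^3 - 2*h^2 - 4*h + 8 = (h - 2)*(h^2 - 4) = (h - 2)*(h + 2)*(h - 2)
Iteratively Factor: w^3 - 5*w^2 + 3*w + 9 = (w + 1)*(w^2 - 6*w + 9) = (w - 3)*(w + 1)*(w - 3)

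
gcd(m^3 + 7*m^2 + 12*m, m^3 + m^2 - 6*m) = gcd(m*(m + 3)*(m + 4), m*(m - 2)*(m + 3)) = m^2 + 3*m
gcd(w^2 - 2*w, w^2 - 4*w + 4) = w - 2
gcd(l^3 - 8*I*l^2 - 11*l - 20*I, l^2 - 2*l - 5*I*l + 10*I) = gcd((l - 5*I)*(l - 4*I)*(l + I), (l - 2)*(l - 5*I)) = l - 5*I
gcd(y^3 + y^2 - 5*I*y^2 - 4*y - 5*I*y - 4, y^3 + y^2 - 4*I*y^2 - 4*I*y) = y^2 + y*(1 - 4*I) - 4*I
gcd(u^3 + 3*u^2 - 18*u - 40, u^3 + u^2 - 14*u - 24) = u^2 - 2*u - 8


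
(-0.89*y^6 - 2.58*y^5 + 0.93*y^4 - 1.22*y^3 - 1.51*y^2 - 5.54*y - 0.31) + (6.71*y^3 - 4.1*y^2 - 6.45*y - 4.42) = -0.89*y^6 - 2.58*y^5 + 0.93*y^4 + 5.49*y^3 - 5.61*y^2 - 11.99*y - 4.73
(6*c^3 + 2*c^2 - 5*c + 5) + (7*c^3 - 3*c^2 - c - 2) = 13*c^3 - c^2 - 6*c + 3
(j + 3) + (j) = 2*j + 3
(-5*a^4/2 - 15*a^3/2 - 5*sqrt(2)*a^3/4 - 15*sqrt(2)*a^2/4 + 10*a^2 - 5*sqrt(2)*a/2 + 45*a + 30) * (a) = -5*a^5/2 - 15*a^4/2 - 5*sqrt(2)*a^4/4 - 15*sqrt(2)*a^3/4 + 10*a^3 - 5*sqrt(2)*a^2/2 + 45*a^2 + 30*a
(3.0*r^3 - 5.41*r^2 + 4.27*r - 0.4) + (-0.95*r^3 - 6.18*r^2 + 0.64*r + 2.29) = 2.05*r^3 - 11.59*r^2 + 4.91*r + 1.89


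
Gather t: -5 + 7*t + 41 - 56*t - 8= 28 - 49*t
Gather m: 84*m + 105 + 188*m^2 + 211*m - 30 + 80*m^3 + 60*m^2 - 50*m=80*m^3 + 248*m^2 + 245*m + 75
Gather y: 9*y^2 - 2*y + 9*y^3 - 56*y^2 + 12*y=9*y^3 - 47*y^2 + 10*y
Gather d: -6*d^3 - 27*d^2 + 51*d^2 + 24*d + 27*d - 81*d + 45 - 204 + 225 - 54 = -6*d^3 + 24*d^2 - 30*d + 12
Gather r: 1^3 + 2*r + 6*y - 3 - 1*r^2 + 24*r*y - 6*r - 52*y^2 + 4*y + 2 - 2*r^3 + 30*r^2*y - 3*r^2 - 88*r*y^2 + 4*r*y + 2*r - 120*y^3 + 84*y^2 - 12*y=-2*r^3 + r^2*(30*y - 4) + r*(-88*y^2 + 28*y - 2) - 120*y^3 + 32*y^2 - 2*y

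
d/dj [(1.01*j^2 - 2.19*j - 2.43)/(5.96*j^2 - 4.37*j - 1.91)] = (8.6387*j^2 + 25.1074*j - 6.4362)/(35.5216*j^4 - 52.0904*j^3 - 3.6703*j^2 + 16.6934*j + 3.6481)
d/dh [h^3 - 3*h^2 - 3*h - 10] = 3*h^2 - 6*h - 3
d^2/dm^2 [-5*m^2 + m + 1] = -10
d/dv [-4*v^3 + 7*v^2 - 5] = 2*v*(7 - 6*v)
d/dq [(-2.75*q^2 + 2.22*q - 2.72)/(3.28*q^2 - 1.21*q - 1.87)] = (-3.9541*q^2 + 28.1282*q - 7.4426)/(10.7584*q^4 - 7.9376*q^3 - 10.8031*q^2 + 4.5254*q + 3.4969)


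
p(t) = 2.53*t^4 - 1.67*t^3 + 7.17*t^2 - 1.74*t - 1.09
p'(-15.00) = -35499.09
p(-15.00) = 135355.76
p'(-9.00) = -7914.09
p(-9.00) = 18412.10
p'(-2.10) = -147.67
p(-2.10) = 98.85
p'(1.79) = 65.92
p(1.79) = 35.16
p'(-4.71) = -1237.83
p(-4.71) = 1585.76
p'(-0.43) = -9.64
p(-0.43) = 1.20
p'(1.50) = 42.65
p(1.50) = 19.60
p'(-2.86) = -320.48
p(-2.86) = 270.87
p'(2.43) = 148.73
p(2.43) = 101.27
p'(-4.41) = -1030.37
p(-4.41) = 1246.17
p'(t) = 10.12*t^3 - 5.01*t^2 + 14.34*t - 1.74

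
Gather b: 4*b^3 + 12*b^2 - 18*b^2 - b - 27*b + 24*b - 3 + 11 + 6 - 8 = 4*b^3 - 6*b^2 - 4*b + 6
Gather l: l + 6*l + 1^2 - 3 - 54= 7*l - 56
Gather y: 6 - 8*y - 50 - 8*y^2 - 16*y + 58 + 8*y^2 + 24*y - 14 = 0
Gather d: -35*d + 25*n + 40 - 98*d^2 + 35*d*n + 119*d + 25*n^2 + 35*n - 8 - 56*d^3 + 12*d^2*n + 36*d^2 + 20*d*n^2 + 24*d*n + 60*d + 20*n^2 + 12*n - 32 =-56*d^3 + d^2*(12*n - 62) + d*(20*n^2 + 59*n + 144) + 45*n^2 + 72*n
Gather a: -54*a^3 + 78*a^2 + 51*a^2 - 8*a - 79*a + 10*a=-54*a^3 + 129*a^2 - 77*a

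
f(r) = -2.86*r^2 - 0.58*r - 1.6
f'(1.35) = -8.30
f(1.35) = -7.60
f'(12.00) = -69.22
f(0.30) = -2.03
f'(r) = -5.72*r - 0.58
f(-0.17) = -1.58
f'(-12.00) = 68.06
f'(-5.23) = 29.34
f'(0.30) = -2.30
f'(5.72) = -33.30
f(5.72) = -98.49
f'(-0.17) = 0.39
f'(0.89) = -5.67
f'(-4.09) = 22.81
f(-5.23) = -76.80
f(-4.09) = -47.07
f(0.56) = -2.82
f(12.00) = -420.40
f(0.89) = -4.38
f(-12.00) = -406.48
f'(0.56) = -3.78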